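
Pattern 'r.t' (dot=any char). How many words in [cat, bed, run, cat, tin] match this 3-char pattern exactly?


Pattern 'r.t' means: starts with 'r', any single char, ends with 't'.
Checking each word (must be exactly 3 chars):
  'cat' (len=3): no
  'bed' (len=3): no
  'run' (len=3): no
  'cat' (len=3): no
  'tin' (len=3): no
Matching words: []
Total: 0

0


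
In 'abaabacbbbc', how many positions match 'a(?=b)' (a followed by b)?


Lookahead 'a(?=b)' matches 'a' only when followed by 'b'.
String: 'abaabacbbbc'
Checking each position where char is 'a':
  pos 0: 'a' -> MATCH (next='b')
  pos 2: 'a' -> no (next='a')
  pos 3: 'a' -> MATCH (next='b')
  pos 5: 'a' -> no (next='c')
Matching positions: [0, 3]
Count: 2

2


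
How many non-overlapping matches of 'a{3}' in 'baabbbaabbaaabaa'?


Pattern 'a{3}' matches exactly 3 consecutive a's (greedy, non-overlapping).
String: 'baabbbaabbaaabaa'
Scanning for runs of a's:
  Run at pos 1: 'aa' (length 2) -> 0 match(es)
  Run at pos 6: 'aa' (length 2) -> 0 match(es)
  Run at pos 10: 'aaa' (length 3) -> 1 match(es)
  Run at pos 14: 'aa' (length 2) -> 0 match(es)
Matches found: ['aaa']
Total: 1

1


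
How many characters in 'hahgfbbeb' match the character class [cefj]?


Character class [cefj] matches any of: {c, e, f, j}
Scanning string 'hahgfbbeb' character by character:
  pos 0: 'h' -> no
  pos 1: 'a' -> no
  pos 2: 'h' -> no
  pos 3: 'g' -> no
  pos 4: 'f' -> MATCH
  pos 5: 'b' -> no
  pos 6: 'b' -> no
  pos 7: 'e' -> MATCH
  pos 8: 'b' -> no
Total matches: 2

2


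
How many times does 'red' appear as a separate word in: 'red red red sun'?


Scanning each word for exact match 'red':
  Word 1: 'red' -> MATCH
  Word 2: 'red' -> MATCH
  Word 3: 'red' -> MATCH
  Word 4: 'sun' -> no
Total matches: 3

3


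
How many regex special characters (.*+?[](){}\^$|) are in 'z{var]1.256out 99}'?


Regex special characters are: . * + ? [ ] ( ) { } \ ^ $ |
Scanning 'z{var]1.256out 99}':
  pos 1: '{' -> SPECIAL
  pos 5: ']' -> SPECIAL
  pos 7: '.' -> SPECIAL
  pos 17: '}' -> SPECIAL
Special chars found: ['{', ']', '.', '}']
Total: 4

4


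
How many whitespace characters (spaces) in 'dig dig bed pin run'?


\s matches whitespace characters (spaces, tabs, etc.).
Text: 'dig dig bed pin run'
This text has 5 words separated by spaces.
Number of spaces = number of words - 1 = 5 - 1 = 4

4


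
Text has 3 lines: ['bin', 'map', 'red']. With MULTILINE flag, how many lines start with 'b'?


With MULTILINE flag, ^ matches the start of each line.
Lines: ['bin', 'map', 'red']
Checking which lines start with 'b':
  Line 1: 'bin' -> MATCH
  Line 2: 'map' -> no
  Line 3: 'red' -> no
Matching lines: ['bin']
Count: 1

1


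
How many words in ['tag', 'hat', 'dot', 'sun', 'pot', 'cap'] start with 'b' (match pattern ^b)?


Pattern ^b anchors to start of word. Check which words begin with 'b':
  'tag' -> no
  'hat' -> no
  'dot' -> no
  'sun' -> no
  'pot' -> no
  'cap' -> no
Matching words: []
Count: 0

0


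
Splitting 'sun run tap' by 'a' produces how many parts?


Splitting by 'a' breaks the string at each occurrence of the separator.
Text: 'sun run tap'
Parts after split:
  Part 1: 'sun run t'
  Part 2: 'p'
Total parts: 2

2


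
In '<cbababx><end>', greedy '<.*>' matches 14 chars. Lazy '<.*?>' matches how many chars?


Greedy '<.*>' tries to match as MUCH as possible.
Lazy '<.*?>' tries to match as LITTLE as possible.

String: '<cbababx><end>'
Greedy '<.*>' starts at first '<' and extends to the LAST '>': '<cbababx><end>' (14 chars)
Lazy '<.*?>' starts at first '<' and stops at the FIRST '>': '<cbababx>' (9 chars)

9


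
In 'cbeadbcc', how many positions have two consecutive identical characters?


Looking for consecutive identical characters in 'cbeadbcc':
  pos 0-1: 'c' vs 'b' -> different
  pos 1-2: 'b' vs 'e' -> different
  pos 2-3: 'e' vs 'a' -> different
  pos 3-4: 'a' vs 'd' -> different
  pos 4-5: 'd' vs 'b' -> different
  pos 5-6: 'b' vs 'c' -> different
  pos 6-7: 'c' vs 'c' -> MATCH ('cc')
Consecutive identical pairs: ['cc']
Count: 1

1


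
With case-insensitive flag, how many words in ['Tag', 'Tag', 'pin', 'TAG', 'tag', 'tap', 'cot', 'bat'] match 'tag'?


Case-insensitive matching: compare each word's lowercase form to 'tag'.
  'Tag' -> lower='tag' -> MATCH
  'Tag' -> lower='tag' -> MATCH
  'pin' -> lower='pin' -> no
  'TAG' -> lower='tag' -> MATCH
  'tag' -> lower='tag' -> MATCH
  'tap' -> lower='tap' -> no
  'cot' -> lower='cot' -> no
  'bat' -> lower='bat' -> no
Matches: ['Tag', 'Tag', 'TAG', 'tag']
Count: 4

4


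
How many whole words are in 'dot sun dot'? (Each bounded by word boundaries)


Word boundaries (\b) mark the start/end of each word.
Text: 'dot sun dot'
Splitting by whitespace:
  Word 1: 'dot'
  Word 2: 'sun'
  Word 3: 'dot'
Total whole words: 3

3


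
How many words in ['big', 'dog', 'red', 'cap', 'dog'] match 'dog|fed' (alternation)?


Alternation 'dog|fed' matches either 'dog' or 'fed'.
Checking each word:
  'big' -> no
  'dog' -> MATCH
  'red' -> no
  'cap' -> no
  'dog' -> MATCH
Matches: ['dog', 'dog']
Count: 2

2


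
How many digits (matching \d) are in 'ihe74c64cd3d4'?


\d matches any digit 0-9.
Scanning 'ihe74c64cd3d4':
  pos 3: '7' -> DIGIT
  pos 4: '4' -> DIGIT
  pos 6: '6' -> DIGIT
  pos 7: '4' -> DIGIT
  pos 10: '3' -> DIGIT
  pos 12: '4' -> DIGIT
Digits found: ['7', '4', '6', '4', '3', '4']
Total: 6

6


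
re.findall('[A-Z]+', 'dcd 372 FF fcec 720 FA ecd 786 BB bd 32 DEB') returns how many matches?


Pattern '[A-Z]+' finds one or more uppercase letters.
Text: 'dcd 372 FF fcec 720 FA ecd 786 BB bd 32 DEB'
Scanning for matches:
  Match 1: 'FF'
  Match 2: 'FA'
  Match 3: 'BB'
  Match 4: 'DEB'
Total matches: 4

4


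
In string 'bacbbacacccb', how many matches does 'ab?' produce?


Pattern 'ab?' matches 'a' optionally followed by 'b'.
String: 'bacbbacacccb'
Scanning left to right for 'a' then checking next char:
  Match 1: 'a' (a not followed by b)
  Match 2: 'a' (a not followed by b)
  Match 3: 'a' (a not followed by b)
Total matches: 3

3


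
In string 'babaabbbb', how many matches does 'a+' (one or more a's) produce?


Pattern 'a+' matches one or more consecutive a's.
String: 'babaabbbb'
Scanning for runs of a:
  Match 1: 'a' (length 1)
  Match 2: 'aa' (length 2)
Total matches: 2

2


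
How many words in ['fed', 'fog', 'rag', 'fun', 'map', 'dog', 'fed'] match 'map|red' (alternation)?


Alternation 'map|red' matches either 'map' or 'red'.
Checking each word:
  'fed' -> no
  'fog' -> no
  'rag' -> no
  'fun' -> no
  'map' -> MATCH
  'dog' -> no
  'fed' -> no
Matches: ['map']
Count: 1

1


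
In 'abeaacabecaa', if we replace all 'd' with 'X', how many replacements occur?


re.sub('d', 'X', text) replaces every occurrence of 'd' with 'X'.
Text: 'abeaacabecaa'
Scanning for 'd':
Total replacements: 0

0


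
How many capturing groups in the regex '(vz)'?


To count capturing groups, count each '(' that starts a group.
Pattern: '(vz)'
Walking through the pattern:
  Position 0: '(' -> group #1
Total capturing groups: 1

1


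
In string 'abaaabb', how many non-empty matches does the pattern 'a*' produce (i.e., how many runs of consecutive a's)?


Pattern 'a*' matches zero or more a's. We want non-empty runs of consecutive a's.
String: 'abaaabb'
Walking through the string to find runs of a's:
  Run 1: positions 0-0 -> 'a'
  Run 2: positions 2-4 -> 'aaa'
Non-empty runs found: ['a', 'aaa']
Count: 2

2


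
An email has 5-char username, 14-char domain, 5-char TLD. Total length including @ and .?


An email address has format: username@domain.tld
Username length: 5
'@' character: 1
Domain length: 14
'.' character: 1
TLD length: 5
Total = 5 + 1 + 14 + 1 + 5 = 26

26


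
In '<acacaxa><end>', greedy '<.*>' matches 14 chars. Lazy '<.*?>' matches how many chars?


Greedy '<.*>' tries to match as MUCH as possible.
Lazy '<.*?>' tries to match as LITTLE as possible.

String: '<acacaxa><end>'
Greedy '<.*>' starts at first '<' and extends to the LAST '>': '<acacaxa><end>' (14 chars)
Lazy '<.*?>' starts at first '<' and stops at the FIRST '>': '<acacaxa>' (9 chars)

9


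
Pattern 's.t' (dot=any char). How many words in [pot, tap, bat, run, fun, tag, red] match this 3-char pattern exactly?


Pattern 's.t' means: starts with 's', any single char, ends with 't'.
Checking each word (must be exactly 3 chars):
  'pot' (len=3): no
  'tap' (len=3): no
  'bat' (len=3): no
  'run' (len=3): no
  'fun' (len=3): no
  'tag' (len=3): no
  'red' (len=3): no
Matching words: []
Total: 0

0


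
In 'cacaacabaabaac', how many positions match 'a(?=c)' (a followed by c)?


Lookahead 'a(?=c)' matches 'a' only when followed by 'c'.
String: 'cacaacabaabaac'
Checking each position where char is 'a':
  pos 1: 'a' -> MATCH (next='c')
  pos 3: 'a' -> no (next='a')
  pos 4: 'a' -> MATCH (next='c')
  pos 6: 'a' -> no (next='b')
  pos 8: 'a' -> no (next='a')
  pos 9: 'a' -> no (next='b')
  pos 11: 'a' -> no (next='a')
  pos 12: 'a' -> MATCH (next='c')
Matching positions: [1, 4, 12]
Count: 3

3


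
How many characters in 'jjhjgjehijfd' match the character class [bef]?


Character class [bef] matches any of: {b, e, f}
Scanning string 'jjhjgjehijfd' character by character:
  pos 0: 'j' -> no
  pos 1: 'j' -> no
  pos 2: 'h' -> no
  pos 3: 'j' -> no
  pos 4: 'g' -> no
  pos 5: 'j' -> no
  pos 6: 'e' -> MATCH
  pos 7: 'h' -> no
  pos 8: 'i' -> no
  pos 9: 'j' -> no
  pos 10: 'f' -> MATCH
  pos 11: 'd' -> no
Total matches: 2

2


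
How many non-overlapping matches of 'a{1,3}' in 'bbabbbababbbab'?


Pattern 'a{1,3}' matches between 1 and 3 consecutive a's (greedy).
String: 'bbabbbababbbab'
Finding runs of a's and applying greedy matching:
  Run at pos 2: 'a' (length 1)
  Run at pos 6: 'a' (length 1)
  Run at pos 8: 'a' (length 1)
  Run at pos 12: 'a' (length 1)
Matches: ['a', 'a', 'a', 'a']
Count: 4

4


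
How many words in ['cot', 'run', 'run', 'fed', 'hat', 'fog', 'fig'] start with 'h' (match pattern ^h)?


Pattern ^h anchors to start of word. Check which words begin with 'h':
  'cot' -> no
  'run' -> no
  'run' -> no
  'fed' -> no
  'hat' -> MATCH (starts with 'h')
  'fog' -> no
  'fig' -> no
Matching words: ['hat']
Count: 1

1


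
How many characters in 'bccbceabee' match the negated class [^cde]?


Negated class [^cde] matches any char NOT in {c, d, e}
Scanning 'bccbceabee':
  pos 0: 'b' -> MATCH
  pos 1: 'c' -> no (excluded)
  pos 2: 'c' -> no (excluded)
  pos 3: 'b' -> MATCH
  pos 4: 'c' -> no (excluded)
  pos 5: 'e' -> no (excluded)
  pos 6: 'a' -> MATCH
  pos 7: 'b' -> MATCH
  pos 8: 'e' -> no (excluded)
  pos 9: 'e' -> no (excluded)
Total matches: 4

4


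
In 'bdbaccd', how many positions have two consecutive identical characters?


Looking for consecutive identical characters in 'bdbaccd':
  pos 0-1: 'b' vs 'd' -> different
  pos 1-2: 'd' vs 'b' -> different
  pos 2-3: 'b' vs 'a' -> different
  pos 3-4: 'a' vs 'c' -> different
  pos 4-5: 'c' vs 'c' -> MATCH ('cc')
  pos 5-6: 'c' vs 'd' -> different
Consecutive identical pairs: ['cc']
Count: 1

1


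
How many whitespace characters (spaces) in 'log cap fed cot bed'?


\s matches whitespace characters (spaces, tabs, etc.).
Text: 'log cap fed cot bed'
This text has 5 words separated by spaces.
Number of spaces = number of words - 1 = 5 - 1 = 4

4


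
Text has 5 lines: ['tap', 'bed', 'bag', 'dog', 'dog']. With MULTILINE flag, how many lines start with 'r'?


With MULTILINE flag, ^ matches the start of each line.
Lines: ['tap', 'bed', 'bag', 'dog', 'dog']
Checking which lines start with 'r':
  Line 1: 'tap' -> no
  Line 2: 'bed' -> no
  Line 3: 'bag' -> no
  Line 4: 'dog' -> no
  Line 5: 'dog' -> no
Matching lines: []
Count: 0

0


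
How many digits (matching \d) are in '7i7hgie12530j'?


\d matches any digit 0-9.
Scanning '7i7hgie12530j':
  pos 0: '7' -> DIGIT
  pos 2: '7' -> DIGIT
  pos 7: '1' -> DIGIT
  pos 8: '2' -> DIGIT
  pos 9: '5' -> DIGIT
  pos 10: '3' -> DIGIT
  pos 11: '0' -> DIGIT
Digits found: ['7', '7', '1', '2', '5', '3', '0']
Total: 7

7


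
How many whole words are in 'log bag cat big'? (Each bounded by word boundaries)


Word boundaries (\b) mark the start/end of each word.
Text: 'log bag cat big'
Splitting by whitespace:
  Word 1: 'log'
  Word 2: 'bag'
  Word 3: 'cat'
  Word 4: 'big'
Total whole words: 4

4


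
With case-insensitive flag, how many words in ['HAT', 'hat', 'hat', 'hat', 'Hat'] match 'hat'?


Case-insensitive matching: compare each word's lowercase form to 'hat'.
  'HAT' -> lower='hat' -> MATCH
  'hat' -> lower='hat' -> MATCH
  'hat' -> lower='hat' -> MATCH
  'hat' -> lower='hat' -> MATCH
  'Hat' -> lower='hat' -> MATCH
Matches: ['HAT', 'hat', 'hat', 'hat', 'Hat']
Count: 5

5


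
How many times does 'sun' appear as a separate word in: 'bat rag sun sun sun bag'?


Scanning each word for exact match 'sun':
  Word 1: 'bat' -> no
  Word 2: 'rag' -> no
  Word 3: 'sun' -> MATCH
  Word 4: 'sun' -> MATCH
  Word 5: 'sun' -> MATCH
  Word 6: 'bag' -> no
Total matches: 3

3


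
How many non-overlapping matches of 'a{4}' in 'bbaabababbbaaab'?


Pattern 'a{4}' matches exactly 4 consecutive a's (greedy, non-overlapping).
String: 'bbaabababbbaaab'
Scanning for runs of a's:
  Run at pos 2: 'aa' (length 2) -> 0 match(es)
  Run at pos 5: 'a' (length 1) -> 0 match(es)
  Run at pos 7: 'a' (length 1) -> 0 match(es)
  Run at pos 11: 'aaa' (length 3) -> 0 match(es)
Matches found: []
Total: 0

0


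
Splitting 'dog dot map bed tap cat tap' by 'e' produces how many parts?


Splitting by 'e' breaks the string at each occurrence of the separator.
Text: 'dog dot map bed tap cat tap'
Parts after split:
  Part 1: 'dog dot map b'
  Part 2: 'd tap cat tap'
Total parts: 2

2


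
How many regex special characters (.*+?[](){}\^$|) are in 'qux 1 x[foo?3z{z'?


Regex special characters are: . * + ? [ ] ( ) { } \ ^ $ |
Scanning 'qux 1 x[foo?3z{z':
  pos 7: '[' -> SPECIAL
  pos 11: '?' -> SPECIAL
  pos 14: '{' -> SPECIAL
Special chars found: ['[', '?', '{']
Total: 3

3


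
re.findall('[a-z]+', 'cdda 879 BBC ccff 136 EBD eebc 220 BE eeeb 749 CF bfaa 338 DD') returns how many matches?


Pattern '[a-z]+' finds one or more lowercase letters.
Text: 'cdda 879 BBC ccff 136 EBD eebc 220 BE eeeb 749 CF bfaa 338 DD'
Scanning for matches:
  Match 1: 'cdda'
  Match 2: 'ccff'
  Match 3: 'eebc'
  Match 4: 'eeeb'
  Match 5: 'bfaa'
Total matches: 5

5


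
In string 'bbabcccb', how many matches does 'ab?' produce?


Pattern 'ab?' matches 'a' optionally followed by 'b'.
String: 'bbabcccb'
Scanning left to right for 'a' then checking next char:
  Match 1: 'ab' (a followed by b)
Total matches: 1

1


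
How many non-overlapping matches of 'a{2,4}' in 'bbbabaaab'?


Pattern 'a{2,4}' matches between 2 and 4 consecutive a's (greedy).
String: 'bbbabaaab'
Finding runs of a's and applying greedy matching:
  Run at pos 3: 'a' (length 1)
  Run at pos 5: 'aaa' (length 3)
Matches: ['aaa']
Count: 1

1


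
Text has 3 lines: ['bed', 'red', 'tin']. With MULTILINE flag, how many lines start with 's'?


With MULTILINE flag, ^ matches the start of each line.
Lines: ['bed', 'red', 'tin']
Checking which lines start with 's':
  Line 1: 'bed' -> no
  Line 2: 'red' -> no
  Line 3: 'tin' -> no
Matching lines: []
Count: 0

0


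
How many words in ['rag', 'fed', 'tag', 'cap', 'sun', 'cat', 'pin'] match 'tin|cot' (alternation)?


Alternation 'tin|cot' matches either 'tin' or 'cot'.
Checking each word:
  'rag' -> no
  'fed' -> no
  'tag' -> no
  'cap' -> no
  'sun' -> no
  'cat' -> no
  'pin' -> no
Matches: []
Count: 0

0


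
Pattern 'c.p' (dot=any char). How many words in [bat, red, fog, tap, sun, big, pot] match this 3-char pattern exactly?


Pattern 'c.p' means: starts with 'c', any single char, ends with 'p'.
Checking each word (must be exactly 3 chars):
  'bat' (len=3): no
  'red' (len=3): no
  'fog' (len=3): no
  'tap' (len=3): no
  'sun' (len=3): no
  'big' (len=3): no
  'pot' (len=3): no
Matching words: []
Total: 0

0


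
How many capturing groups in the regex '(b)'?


To count capturing groups, count each '(' that starts a group.
Pattern: '(b)'
Walking through the pattern:
  Position 0: '(' -> group #1
Total capturing groups: 1

1


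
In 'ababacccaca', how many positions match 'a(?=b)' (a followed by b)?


Lookahead 'a(?=b)' matches 'a' only when followed by 'b'.
String: 'ababacccaca'
Checking each position where char is 'a':
  pos 0: 'a' -> MATCH (next='b')
  pos 2: 'a' -> MATCH (next='b')
  pos 4: 'a' -> no (next='c')
  pos 8: 'a' -> no (next='c')
Matching positions: [0, 2]
Count: 2

2


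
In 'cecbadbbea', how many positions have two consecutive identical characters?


Looking for consecutive identical characters in 'cecbadbbea':
  pos 0-1: 'c' vs 'e' -> different
  pos 1-2: 'e' vs 'c' -> different
  pos 2-3: 'c' vs 'b' -> different
  pos 3-4: 'b' vs 'a' -> different
  pos 4-5: 'a' vs 'd' -> different
  pos 5-6: 'd' vs 'b' -> different
  pos 6-7: 'b' vs 'b' -> MATCH ('bb')
  pos 7-8: 'b' vs 'e' -> different
  pos 8-9: 'e' vs 'a' -> different
Consecutive identical pairs: ['bb']
Count: 1

1


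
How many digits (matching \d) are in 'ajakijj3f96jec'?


\d matches any digit 0-9.
Scanning 'ajakijj3f96jec':
  pos 7: '3' -> DIGIT
  pos 9: '9' -> DIGIT
  pos 10: '6' -> DIGIT
Digits found: ['3', '9', '6']
Total: 3

3


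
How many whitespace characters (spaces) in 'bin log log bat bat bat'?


\s matches whitespace characters (spaces, tabs, etc.).
Text: 'bin log log bat bat bat'
This text has 6 words separated by spaces.
Number of spaces = number of words - 1 = 6 - 1 = 5

5


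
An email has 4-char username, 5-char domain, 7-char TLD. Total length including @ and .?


An email address has format: username@domain.tld
Username length: 4
'@' character: 1
Domain length: 5
'.' character: 1
TLD length: 7
Total = 4 + 1 + 5 + 1 + 7 = 18

18


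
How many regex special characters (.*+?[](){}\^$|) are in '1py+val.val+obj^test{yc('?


Regex special characters are: . * + ? [ ] ( ) { } \ ^ $ |
Scanning '1py+val.val+obj^test{yc(':
  pos 3: '+' -> SPECIAL
  pos 7: '.' -> SPECIAL
  pos 11: '+' -> SPECIAL
  pos 15: '^' -> SPECIAL
  pos 20: '{' -> SPECIAL
  pos 23: '(' -> SPECIAL
Special chars found: ['+', '.', '+', '^', '{', '(']
Total: 6

6


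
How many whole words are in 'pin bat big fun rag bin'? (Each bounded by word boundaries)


Word boundaries (\b) mark the start/end of each word.
Text: 'pin bat big fun rag bin'
Splitting by whitespace:
  Word 1: 'pin'
  Word 2: 'bat'
  Word 3: 'big'
  Word 4: 'fun'
  Word 5: 'rag'
  Word 6: 'bin'
Total whole words: 6

6


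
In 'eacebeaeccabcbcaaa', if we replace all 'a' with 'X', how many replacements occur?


re.sub('a', 'X', text) replaces every occurrence of 'a' with 'X'.
Text: 'eacebeaeccabcbcaaa'
Scanning for 'a':
  pos 1: 'a' -> replacement #1
  pos 6: 'a' -> replacement #2
  pos 10: 'a' -> replacement #3
  pos 15: 'a' -> replacement #4
  pos 16: 'a' -> replacement #5
  pos 17: 'a' -> replacement #6
Total replacements: 6

6


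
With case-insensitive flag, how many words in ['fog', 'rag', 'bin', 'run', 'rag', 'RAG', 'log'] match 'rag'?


Case-insensitive matching: compare each word's lowercase form to 'rag'.
  'fog' -> lower='fog' -> no
  'rag' -> lower='rag' -> MATCH
  'bin' -> lower='bin' -> no
  'run' -> lower='run' -> no
  'rag' -> lower='rag' -> MATCH
  'RAG' -> lower='rag' -> MATCH
  'log' -> lower='log' -> no
Matches: ['rag', 'rag', 'RAG']
Count: 3

3


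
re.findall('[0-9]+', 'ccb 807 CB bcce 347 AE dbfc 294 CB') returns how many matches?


Pattern '[0-9]+' finds one or more digits.
Text: 'ccb 807 CB bcce 347 AE dbfc 294 CB'
Scanning for matches:
  Match 1: '807'
  Match 2: '347'
  Match 3: '294'
Total matches: 3

3


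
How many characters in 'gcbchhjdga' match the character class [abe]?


Character class [abe] matches any of: {a, b, e}
Scanning string 'gcbchhjdga' character by character:
  pos 0: 'g' -> no
  pos 1: 'c' -> no
  pos 2: 'b' -> MATCH
  pos 3: 'c' -> no
  pos 4: 'h' -> no
  pos 5: 'h' -> no
  pos 6: 'j' -> no
  pos 7: 'd' -> no
  pos 8: 'g' -> no
  pos 9: 'a' -> MATCH
Total matches: 2

2


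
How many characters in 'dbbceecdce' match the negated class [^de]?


Negated class [^de] matches any char NOT in {d, e}
Scanning 'dbbceecdce':
  pos 0: 'd' -> no (excluded)
  pos 1: 'b' -> MATCH
  pos 2: 'b' -> MATCH
  pos 3: 'c' -> MATCH
  pos 4: 'e' -> no (excluded)
  pos 5: 'e' -> no (excluded)
  pos 6: 'c' -> MATCH
  pos 7: 'd' -> no (excluded)
  pos 8: 'c' -> MATCH
  pos 9: 'e' -> no (excluded)
Total matches: 5

5


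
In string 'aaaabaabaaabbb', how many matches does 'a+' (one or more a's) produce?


Pattern 'a+' matches one or more consecutive a's.
String: 'aaaabaabaaabbb'
Scanning for runs of a:
  Match 1: 'aaaa' (length 4)
  Match 2: 'aa' (length 2)
  Match 3: 'aaa' (length 3)
Total matches: 3

3


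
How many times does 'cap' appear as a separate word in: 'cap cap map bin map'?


Scanning each word for exact match 'cap':
  Word 1: 'cap' -> MATCH
  Word 2: 'cap' -> MATCH
  Word 3: 'map' -> no
  Word 4: 'bin' -> no
  Word 5: 'map' -> no
Total matches: 2

2


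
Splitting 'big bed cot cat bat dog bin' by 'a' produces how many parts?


Splitting by 'a' breaks the string at each occurrence of the separator.
Text: 'big bed cot cat bat dog bin'
Parts after split:
  Part 1: 'big bed cot c'
  Part 2: 't b'
  Part 3: 't dog bin'
Total parts: 3

3


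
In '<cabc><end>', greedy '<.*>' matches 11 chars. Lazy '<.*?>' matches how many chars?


Greedy '<.*>' tries to match as MUCH as possible.
Lazy '<.*?>' tries to match as LITTLE as possible.

String: '<cabc><end>'
Greedy '<.*>' starts at first '<' and extends to the LAST '>': '<cabc><end>' (11 chars)
Lazy '<.*?>' starts at first '<' and stops at the FIRST '>': '<cabc>' (6 chars)

6


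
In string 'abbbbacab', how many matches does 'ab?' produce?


Pattern 'ab?' matches 'a' optionally followed by 'b'.
String: 'abbbbacab'
Scanning left to right for 'a' then checking next char:
  Match 1: 'ab' (a followed by b)
  Match 2: 'a' (a not followed by b)
  Match 3: 'ab' (a followed by b)
Total matches: 3

3


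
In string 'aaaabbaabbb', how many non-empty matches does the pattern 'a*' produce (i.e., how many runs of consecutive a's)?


Pattern 'a*' matches zero or more a's. We want non-empty runs of consecutive a's.
String: 'aaaabbaabbb'
Walking through the string to find runs of a's:
  Run 1: positions 0-3 -> 'aaaa'
  Run 2: positions 6-7 -> 'aa'
Non-empty runs found: ['aaaa', 'aa']
Count: 2

2


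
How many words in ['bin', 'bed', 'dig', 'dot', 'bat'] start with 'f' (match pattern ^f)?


Pattern ^f anchors to start of word. Check which words begin with 'f':
  'bin' -> no
  'bed' -> no
  'dig' -> no
  'dot' -> no
  'bat' -> no
Matching words: []
Count: 0

0


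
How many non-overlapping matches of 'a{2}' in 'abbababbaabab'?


Pattern 'a{2}' matches exactly 2 consecutive a's (greedy, non-overlapping).
String: 'abbababbaabab'
Scanning for runs of a's:
  Run at pos 0: 'a' (length 1) -> 0 match(es)
  Run at pos 3: 'a' (length 1) -> 0 match(es)
  Run at pos 5: 'a' (length 1) -> 0 match(es)
  Run at pos 8: 'aa' (length 2) -> 1 match(es)
  Run at pos 11: 'a' (length 1) -> 0 match(es)
Matches found: ['aa']
Total: 1

1


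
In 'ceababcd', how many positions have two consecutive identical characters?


Looking for consecutive identical characters in 'ceababcd':
  pos 0-1: 'c' vs 'e' -> different
  pos 1-2: 'e' vs 'a' -> different
  pos 2-3: 'a' vs 'b' -> different
  pos 3-4: 'b' vs 'a' -> different
  pos 4-5: 'a' vs 'b' -> different
  pos 5-6: 'b' vs 'c' -> different
  pos 6-7: 'c' vs 'd' -> different
Consecutive identical pairs: []
Count: 0

0


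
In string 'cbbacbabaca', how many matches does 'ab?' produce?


Pattern 'ab?' matches 'a' optionally followed by 'b'.
String: 'cbbacbabaca'
Scanning left to right for 'a' then checking next char:
  Match 1: 'a' (a not followed by b)
  Match 2: 'ab' (a followed by b)
  Match 3: 'a' (a not followed by b)
  Match 4: 'a' (a not followed by b)
Total matches: 4

4


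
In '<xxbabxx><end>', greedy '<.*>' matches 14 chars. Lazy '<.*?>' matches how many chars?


Greedy '<.*>' tries to match as MUCH as possible.
Lazy '<.*?>' tries to match as LITTLE as possible.

String: '<xxbabxx><end>'
Greedy '<.*>' starts at first '<' and extends to the LAST '>': '<xxbabxx><end>' (14 chars)
Lazy '<.*?>' starts at first '<' and stops at the FIRST '>': '<xxbabxx>' (9 chars)

9


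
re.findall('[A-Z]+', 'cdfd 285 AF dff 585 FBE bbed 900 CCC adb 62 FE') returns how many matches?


Pattern '[A-Z]+' finds one or more uppercase letters.
Text: 'cdfd 285 AF dff 585 FBE bbed 900 CCC adb 62 FE'
Scanning for matches:
  Match 1: 'AF'
  Match 2: 'FBE'
  Match 3: 'CCC'
  Match 4: 'FE'
Total matches: 4

4


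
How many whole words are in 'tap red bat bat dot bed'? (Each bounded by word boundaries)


Word boundaries (\b) mark the start/end of each word.
Text: 'tap red bat bat dot bed'
Splitting by whitespace:
  Word 1: 'tap'
  Word 2: 'red'
  Word 3: 'bat'
  Word 4: 'bat'
  Word 5: 'dot'
  Word 6: 'bed'
Total whole words: 6

6


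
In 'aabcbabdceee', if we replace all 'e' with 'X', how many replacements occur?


re.sub('e', 'X', text) replaces every occurrence of 'e' with 'X'.
Text: 'aabcbabdceee'
Scanning for 'e':
  pos 9: 'e' -> replacement #1
  pos 10: 'e' -> replacement #2
  pos 11: 'e' -> replacement #3
Total replacements: 3

3


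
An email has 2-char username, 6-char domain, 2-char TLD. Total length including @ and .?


An email address has format: username@domain.tld
Username length: 2
'@' character: 1
Domain length: 6
'.' character: 1
TLD length: 2
Total = 2 + 1 + 6 + 1 + 2 = 12

12


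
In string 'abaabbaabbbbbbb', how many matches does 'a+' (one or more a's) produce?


Pattern 'a+' matches one or more consecutive a's.
String: 'abaabbaabbbbbbb'
Scanning for runs of a:
  Match 1: 'a' (length 1)
  Match 2: 'aa' (length 2)
  Match 3: 'aa' (length 2)
Total matches: 3

3


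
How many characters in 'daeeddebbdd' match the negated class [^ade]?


Negated class [^ade] matches any char NOT in {a, d, e}
Scanning 'daeeddebbdd':
  pos 0: 'd' -> no (excluded)
  pos 1: 'a' -> no (excluded)
  pos 2: 'e' -> no (excluded)
  pos 3: 'e' -> no (excluded)
  pos 4: 'd' -> no (excluded)
  pos 5: 'd' -> no (excluded)
  pos 6: 'e' -> no (excluded)
  pos 7: 'b' -> MATCH
  pos 8: 'b' -> MATCH
  pos 9: 'd' -> no (excluded)
  pos 10: 'd' -> no (excluded)
Total matches: 2

2


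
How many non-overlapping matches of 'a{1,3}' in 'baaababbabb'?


Pattern 'a{1,3}' matches between 1 and 3 consecutive a's (greedy).
String: 'baaababbabb'
Finding runs of a's and applying greedy matching:
  Run at pos 1: 'aaa' (length 3)
  Run at pos 5: 'a' (length 1)
  Run at pos 8: 'a' (length 1)
Matches: ['aaa', 'a', 'a']
Count: 3

3


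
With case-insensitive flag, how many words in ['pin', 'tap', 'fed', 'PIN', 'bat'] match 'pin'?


Case-insensitive matching: compare each word's lowercase form to 'pin'.
  'pin' -> lower='pin' -> MATCH
  'tap' -> lower='tap' -> no
  'fed' -> lower='fed' -> no
  'PIN' -> lower='pin' -> MATCH
  'bat' -> lower='bat' -> no
Matches: ['pin', 'PIN']
Count: 2

2


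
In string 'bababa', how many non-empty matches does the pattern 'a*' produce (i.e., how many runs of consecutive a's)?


Pattern 'a*' matches zero or more a's. We want non-empty runs of consecutive a's.
String: 'bababa'
Walking through the string to find runs of a's:
  Run 1: positions 1-1 -> 'a'
  Run 2: positions 3-3 -> 'a'
  Run 3: positions 5-5 -> 'a'
Non-empty runs found: ['a', 'a', 'a']
Count: 3

3


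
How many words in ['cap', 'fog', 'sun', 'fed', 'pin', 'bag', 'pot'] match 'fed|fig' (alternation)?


Alternation 'fed|fig' matches either 'fed' or 'fig'.
Checking each word:
  'cap' -> no
  'fog' -> no
  'sun' -> no
  'fed' -> MATCH
  'pin' -> no
  'bag' -> no
  'pot' -> no
Matches: ['fed']
Count: 1

1


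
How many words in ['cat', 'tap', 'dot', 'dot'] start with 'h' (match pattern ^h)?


Pattern ^h anchors to start of word. Check which words begin with 'h':
  'cat' -> no
  'tap' -> no
  'dot' -> no
  'dot' -> no
Matching words: []
Count: 0

0


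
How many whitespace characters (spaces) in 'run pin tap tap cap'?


\s matches whitespace characters (spaces, tabs, etc.).
Text: 'run pin tap tap cap'
This text has 5 words separated by spaces.
Number of spaces = number of words - 1 = 5 - 1 = 4

4


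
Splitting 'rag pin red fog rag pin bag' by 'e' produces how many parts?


Splitting by 'e' breaks the string at each occurrence of the separator.
Text: 'rag pin red fog rag pin bag'
Parts after split:
  Part 1: 'rag pin r'
  Part 2: 'd fog rag pin bag'
Total parts: 2

2


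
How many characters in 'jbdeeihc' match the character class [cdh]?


Character class [cdh] matches any of: {c, d, h}
Scanning string 'jbdeeihc' character by character:
  pos 0: 'j' -> no
  pos 1: 'b' -> no
  pos 2: 'd' -> MATCH
  pos 3: 'e' -> no
  pos 4: 'e' -> no
  pos 5: 'i' -> no
  pos 6: 'h' -> MATCH
  pos 7: 'c' -> MATCH
Total matches: 3

3


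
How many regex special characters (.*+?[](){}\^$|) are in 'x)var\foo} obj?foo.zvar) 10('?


Regex special characters are: . * + ? [ ] ( ) { } \ ^ $ |
Scanning 'x)var\foo} obj?foo.zvar) 10(':
  pos 1: ')' -> SPECIAL
  pos 5: '\' -> SPECIAL
  pos 9: '}' -> SPECIAL
  pos 14: '?' -> SPECIAL
  pos 18: '.' -> SPECIAL
  pos 23: ')' -> SPECIAL
  pos 27: '(' -> SPECIAL
Special chars found: [')', '\\', '}', '?', '.', ')', '(']
Total: 7

7


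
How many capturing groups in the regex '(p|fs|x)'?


To count capturing groups, count each '(' that starts a group.
Pattern: '(p|fs|x)'
Walking through the pattern:
  Position 0: '(' -> group #1
Total capturing groups: 1

1


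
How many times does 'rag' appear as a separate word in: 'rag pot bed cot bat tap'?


Scanning each word for exact match 'rag':
  Word 1: 'rag' -> MATCH
  Word 2: 'pot' -> no
  Word 3: 'bed' -> no
  Word 4: 'cot' -> no
  Word 5: 'bat' -> no
  Word 6: 'tap' -> no
Total matches: 1

1


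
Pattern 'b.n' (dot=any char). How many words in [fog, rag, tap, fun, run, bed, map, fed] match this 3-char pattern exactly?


Pattern 'b.n' means: starts with 'b', any single char, ends with 'n'.
Checking each word (must be exactly 3 chars):
  'fog' (len=3): no
  'rag' (len=3): no
  'tap' (len=3): no
  'fun' (len=3): no
  'run' (len=3): no
  'bed' (len=3): no
  'map' (len=3): no
  'fed' (len=3): no
Matching words: []
Total: 0

0


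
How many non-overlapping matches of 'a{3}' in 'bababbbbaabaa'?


Pattern 'a{3}' matches exactly 3 consecutive a's (greedy, non-overlapping).
String: 'bababbbbaabaa'
Scanning for runs of a's:
  Run at pos 1: 'a' (length 1) -> 0 match(es)
  Run at pos 3: 'a' (length 1) -> 0 match(es)
  Run at pos 8: 'aa' (length 2) -> 0 match(es)
  Run at pos 11: 'aa' (length 2) -> 0 match(es)
Matches found: []
Total: 0

0


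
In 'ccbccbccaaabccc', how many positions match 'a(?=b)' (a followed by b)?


Lookahead 'a(?=b)' matches 'a' only when followed by 'b'.
String: 'ccbccbccaaabccc'
Checking each position where char is 'a':
  pos 8: 'a' -> no (next='a')
  pos 9: 'a' -> no (next='a')
  pos 10: 'a' -> MATCH (next='b')
Matching positions: [10]
Count: 1

1


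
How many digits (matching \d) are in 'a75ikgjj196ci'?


\d matches any digit 0-9.
Scanning 'a75ikgjj196ci':
  pos 1: '7' -> DIGIT
  pos 2: '5' -> DIGIT
  pos 8: '1' -> DIGIT
  pos 9: '9' -> DIGIT
  pos 10: '6' -> DIGIT
Digits found: ['7', '5', '1', '9', '6']
Total: 5

5


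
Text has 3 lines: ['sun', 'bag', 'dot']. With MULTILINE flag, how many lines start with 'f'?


With MULTILINE flag, ^ matches the start of each line.
Lines: ['sun', 'bag', 'dot']
Checking which lines start with 'f':
  Line 1: 'sun' -> no
  Line 2: 'bag' -> no
  Line 3: 'dot' -> no
Matching lines: []
Count: 0

0


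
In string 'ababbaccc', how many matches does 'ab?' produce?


Pattern 'ab?' matches 'a' optionally followed by 'b'.
String: 'ababbaccc'
Scanning left to right for 'a' then checking next char:
  Match 1: 'ab' (a followed by b)
  Match 2: 'ab' (a followed by b)
  Match 3: 'a' (a not followed by b)
Total matches: 3

3


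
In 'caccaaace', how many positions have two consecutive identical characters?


Looking for consecutive identical characters in 'caccaaace':
  pos 0-1: 'c' vs 'a' -> different
  pos 1-2: 'a' vs 'c' -> different
  pos 2-3: 'c' vs 'c' -> MATCH ('cc')
  pos 3-4: 'c' vs 'a' -> different
  pos 4-5: 'a' vs 'a' -> MATCH ('aa')
  pos 5-6: 'a' vs 'a' -> MATCH ('aa')
  pos 6-7: 'a' vs 'c' -> different
  pos 7-8: 'c' vs 'e' -> different
Consecutive identical pairs: ['cc', 'aa', 'aa']
Count: 3

3


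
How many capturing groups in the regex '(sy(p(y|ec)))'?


To count capturing groups, count each '(' that starts a group.
Pattern: '(sy(p(y|ec)))'
Walking through the pattern:
  Position 0: '(' -> group #1
  Position 3: '(' -> group #2
  Position 5: '(' -> group #3
Total capturing groups: 3

3


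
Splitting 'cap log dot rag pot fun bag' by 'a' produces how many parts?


Splitting by 'a' breaks the string at each occurrence of the separator.
Text: 'cap log dot rag pot fun bag'
Parts after split:
  Part 1: 'c'
  Part 2: 'p log dot r'
  Part 3: 'g pot fun b'
  Part 4: 'g'
Total parts: 4

4


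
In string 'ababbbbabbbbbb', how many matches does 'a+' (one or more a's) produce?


Pattern 'a+' matches one or more consecutive a's.
String: 'ababbbbabbbbbb'
Scanning for runs of a:
  Match 1: 'a' (length 1)
  Match 2: 'a' (length 1)
  Match 3: 'a' (length 1)
Total matches: 3

3


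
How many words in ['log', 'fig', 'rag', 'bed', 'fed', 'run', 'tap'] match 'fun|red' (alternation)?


Alternation 'fun|red' matches either 'fun' or 'red'.
Checking each word:
  'log' -> no
  'fig' -> no
  'rag' -> no
  'bed' -> no
  'fed' -> no
  'run' -> no
  'tap' -> no
Matches: []
Count: 0

0


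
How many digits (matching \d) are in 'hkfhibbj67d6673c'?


\d matches any digit 0-9.
Scanning 'hkfhibbj67d6673c':
  pos 8: '6' -> DIGIT
  pos 9: '7' -> DIGIT
  pos 11: '6' -> DIGIT
  pos 12: '6' -> DIGIT
  pos 13: '7' -> DIGIT
  pos 14: '3' -> DIGIT
Digits found: ['6', '7', '6', '6', '7', '3']
Total: 6

6


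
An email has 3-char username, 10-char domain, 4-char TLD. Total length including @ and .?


An email address has format: username@domain.tld
Username length: 3
'@' character: 1
Domain length: 10
'.' character: 1
TLD length: 4
Total = 3 + 1 + 10 + 1 + 4 = 19

19


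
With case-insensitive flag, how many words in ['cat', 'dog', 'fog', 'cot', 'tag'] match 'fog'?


Case-insensitive matching: compare each word's lowercase form to 'fog'.
  'cat' -> lower='cat' -> no
  'dog' -> lower='dog' -> no
  'fog' -> lower='fog' -> MATCH
  'cot' -> lower='cot' -> no
  'tag' -> lower='tag' -> no
Matches: ['fog']
Count: 1

1


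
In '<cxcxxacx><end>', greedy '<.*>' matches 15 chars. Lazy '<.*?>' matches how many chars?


Greedy '<.*>' tries to match as MUCH as possible.
Lazy '<.*?>' tries to match as LITTLE as possible.

String: '<cxcxxacx><end>'
Greedy '<.*>' starts at first '<' and extends to the LAST '>': '<cxcxxacx><end>' (15 chars)
Lazy '<.*?>' starts at first '<' and stops at the FIRST '>': '<cxcxxacx>' (10 chars)

10


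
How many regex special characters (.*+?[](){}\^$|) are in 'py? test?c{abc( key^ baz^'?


Regex special characters are: . * + ? [ ] ( ) { } \ ^ $ |
Scanning 'py? test?c{abc( key^ baz^':
  pos 2: '?' -> SPECIAL
  pos 8: '?' -> SPECIAL
  pos 10: '{' -> SPECIAL
  pos 14: '(' -> SPECIAL
  pos 19: '^' -> SPECIAL
  pos 24: '^' -> SPECIAL
Special chars found: ['?', '?', '{', '(', '^', '^']
Total: 6

6


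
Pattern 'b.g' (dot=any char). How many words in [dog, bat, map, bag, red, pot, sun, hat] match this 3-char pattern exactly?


Pattern 'b.g' means: starts with 'b', any single char, ends with 'g'.
Checking each word (must be exactly 3 chars):
  'dog' (len=3): no
  'bat' (len=3): no
  'map' (len=3): no
  'bag' (len=3): MATCH
  'red' (len=3): no
  'pot' (len=3): no
  'sun' (len=3): no
  'hat' (len=3): no
Matching words: ['bag']
Total: 1

1


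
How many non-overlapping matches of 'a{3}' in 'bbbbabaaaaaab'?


Pattern 'a{3}' matches exactly 3 consecutive a's (greedy, non-overlapping).
String: 'bbbbabaaaaaab'
Scanning for runs of a's:
  Run at pos 4: 'a' (length 1) -> 0 match(es)
  Run at pos 6: 'aaaaaa' (length 6) -> 2 match(es)
Matches found: ['aaa', 'aaa']
Total: 2

2


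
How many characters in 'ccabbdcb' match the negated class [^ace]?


Negated class [^ace] matches any char NOT in {a, c, e}
Scanning 'ccabbdcb':
  pos 0: 'c' -> no (excluded)
  pos 1: 'c' -> no (excluded)
  pos 2: 'a' -> no (excluded)
  pos 3: 'b' -> MATCH
  pos 4: 'b' -> MATCH
  pos 5: 'd' -> MATCH
  pos 6: 'c' -> no (excluded)
  pos 7: 'b' -> MATCH
Total matches: 4

4


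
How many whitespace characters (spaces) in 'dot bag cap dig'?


\s matches whitespace characters (spaces, tabs, etc.).
Text: 'dot bag cap dig'
This text has 4 words separated by spaces.
Number of spaces = number of words - 1 = 4 - 1 = 3

3


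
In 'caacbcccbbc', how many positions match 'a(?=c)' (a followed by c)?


Lookahead 'a(?=c)' matches 'a' only when followed by 'c'.
String: 'caacbcccbbc'
Checking each position where char is 'a':
  pos 1: 'a' -> no (next='a')
  pos 2: 'a' -> MATCH (next='c')
Matching positions: [2]
Count: 1

1


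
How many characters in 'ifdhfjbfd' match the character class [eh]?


Character class [eh] matches any of: {e, h}
Scanning string 'ifdhfjbfd' character by character:
  pos 0: 'i' -> no
  pos 1: 'f' -> no
  pos 2: 'd' -> no
  pos 3: 'h' -> MATCH
  pos 4: 'f' -> no
  pos 5: 'j' -> no
  pos 6: 'b' -> no
  pos 7: 'f' -> no
  pos 8: 'd' -> no
Total matches: 1

1


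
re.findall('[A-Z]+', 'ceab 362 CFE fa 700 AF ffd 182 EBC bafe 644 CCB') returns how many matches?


Pattern '[A-Z]+' finds one or more uppercase letters.
Text: 'ceab 362 CFE fa 700 AF ffd 182 EBC bafe 644 CCB'
Scanning for matches:
  Match 1: 'CFE'
  Match 2: 'AF'
  Match 3: 'EBC'
  Match 4: 'CCB'
Total matches: 4

4


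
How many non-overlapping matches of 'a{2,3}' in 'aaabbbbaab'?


Pattern 'a{2,3}' matches between 2 and 3 consecutive a's (greedy).
String: 'aaabbbbaab'
Finding runs of a's and applying greedy matching:
  Run at pos 0: 'aaa' (length 3)
  Run at pos 7: 'aa' (length 2)
Matches: ['aaa', 'aa']
Count: 2

2


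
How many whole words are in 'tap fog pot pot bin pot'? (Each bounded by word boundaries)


Word boundaries (\b) mark the start/end of each word.
Text: 'tap fog pot pot bin pot'
Splitting by whitespace:
  Word 1: 'tap'
  Word 2: 'fog'
  Word 3: 'pot'
  Word 4: 'pot'
  Word 5: 'bin'
  Word 6: 'pot'
Total whole words: 6

6


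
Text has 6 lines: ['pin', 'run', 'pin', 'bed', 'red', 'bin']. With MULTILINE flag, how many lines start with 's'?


With MULTILINE flag, ^ matches the start of each line.
Lines: ['pin', 'run', 'pin', 'bed', 'red', 'bin']
Checking which lines start with 's':
  Line 1: 'pin' -> no
  Line 2: 'run' -> no
  Line 3: 'pin' -> no
  Line 4: 'bed' -> no
  Line 5: 'red' -> no
  Line 6: 'bin' -> no
Matching lines: []
Count: 0

0


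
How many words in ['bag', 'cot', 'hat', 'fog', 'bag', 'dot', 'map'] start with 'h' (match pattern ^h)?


Pattern ^h anchors to start of word. Check which words begin with 'h':
  'bag' -> no
  'cot' -> no
  'hat' -> MATCH (starts with 'h')
  'fog' -> no
  'bag' -> no
  'dot' -> no
  'map' -> no
Matching words: ['hat']
Count: 1

1


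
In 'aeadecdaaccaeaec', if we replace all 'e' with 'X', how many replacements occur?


re.sub('e', 'X', text) replaces every occurrence of 'e' with 'X'.
Text: 'aeadecdaaccaeaec'
Scanning for 'e':
  pos 1: 'e' -> replacement #1
  pos 4: 'e' -> replacement #2
  pos 12: 'e' -> replacement #3
  pos 14: 'e' -> replacement #4
Total replacements: 4

4


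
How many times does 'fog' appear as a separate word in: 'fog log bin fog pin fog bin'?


Scanning each word for exact match 'fog':
  Word 1: 'fog' -> MATCH
  Word 2: 'log' -> no
  Word 3: 'bin' -> no
  Word 4: 'fog' -> MATCH
  Word 5: 'pin' -> no
  Word 6: 'fog' -> MATCH
  Word 7: 'bin' -> no
Total matches: 3

3
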